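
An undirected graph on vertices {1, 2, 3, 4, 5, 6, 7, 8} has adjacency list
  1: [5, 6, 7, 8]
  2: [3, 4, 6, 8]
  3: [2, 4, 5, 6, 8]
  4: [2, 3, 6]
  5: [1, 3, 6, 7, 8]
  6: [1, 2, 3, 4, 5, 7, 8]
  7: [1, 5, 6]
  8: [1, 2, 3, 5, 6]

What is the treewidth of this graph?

3

A width-3 tree decomposition is:
Bags: B1 = {3, 5, 6, 8}  B2 = {2, 3, 6, 8}  B3 = {1, 5, 6, 8}  B4 = {1, 5, 6, 7}  B5 = {2, 3, 4, 6}
Tree: B1–B2, B1–B3, B3–B4, B2–B5
The largest bag has 4 vertices, giving width 3; this decomposition certifies tw(G) ≤ 3. Conversely, {1, 5, 6, 8} is a clique of size 4, and the vertices of any clique must share a bag in every tree decomposition; so some bag has ≥ 4 vertices and tw(G) ≥ 3. Hence tw(G) = 3 exactly.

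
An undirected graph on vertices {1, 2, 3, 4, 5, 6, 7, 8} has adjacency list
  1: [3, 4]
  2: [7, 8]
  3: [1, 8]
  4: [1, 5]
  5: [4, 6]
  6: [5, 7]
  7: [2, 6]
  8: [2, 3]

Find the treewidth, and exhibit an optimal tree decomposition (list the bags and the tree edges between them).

Treewidth 2.
One such decomposition:
Bags: B1 = {1, 3, 8}  B2 = {1, 2, 8}  B3 = {1, 2, 7}  B4 = {1, 6, 7}  B5 = {1, 5, 6}  B6 = {1, 4, 5}
Tree: B1–B2, B2–B3, B3–B4, B4–B5, B5–B6

Every bag has size at most 3, so the width is 3 − 1 = 2 and tw(G) ≤ 2. The edges 1–3–8–2–7–6–5–4–1 form a cycle, so G is not a tree and its treewidth is at least 2. Hence tw(G) = 2 exactly.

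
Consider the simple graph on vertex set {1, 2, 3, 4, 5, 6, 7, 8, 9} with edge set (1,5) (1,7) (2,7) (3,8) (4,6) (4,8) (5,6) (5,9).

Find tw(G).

1

A width-1 tree decomposition is:
Bags: B1 = {1, 5}  B2 = {5, 6}  B3 = {4, 6}  B4 = {5, 9}  B5 = {1, 7}  B6 = {4, 8}  B7 = {3, 8}  B8 = {2, 7}
Tree: B1–B2, B2–B3, B1–B4, B1–B5, B3–B6, B6–B7, B5–B8
The largest bag has 2 vertices, giving width 1; this decomposition certifies tw(G) ≤ 1. G has an edge, so its treewidth is at least 1. Combining the bounds, tw(G) = 1.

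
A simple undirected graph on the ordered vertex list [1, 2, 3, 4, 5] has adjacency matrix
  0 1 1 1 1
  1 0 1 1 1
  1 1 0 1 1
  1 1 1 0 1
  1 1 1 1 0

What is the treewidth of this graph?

4

A width-4 tree decomposition is:
Bags: B1 = {1, 2, 3, 4, 5}
Tree: (single bag)
With just one bag of size 5, the width is 5 − 1 = 4, so tw(G) ≤ 4. On the other hand G contains the 5-clique {1, 2, 3, 4, 5}. A clique must lie in a single bag of any decomposition, so no decomposition can have width below 4. Therefore the treewidth is 4.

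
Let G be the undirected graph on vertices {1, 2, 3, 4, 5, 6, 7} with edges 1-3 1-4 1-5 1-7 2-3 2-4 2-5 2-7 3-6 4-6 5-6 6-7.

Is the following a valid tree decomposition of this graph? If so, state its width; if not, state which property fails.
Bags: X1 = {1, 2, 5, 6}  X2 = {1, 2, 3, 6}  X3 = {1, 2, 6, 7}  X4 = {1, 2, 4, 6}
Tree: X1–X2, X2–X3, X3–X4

Checking the three conditions: (i) the bags cover all of {1, 2, 3, 4, 5, 6, 7}; (ii) for each edge, some bag contains both endpoints; (iii) the bags containing any fixed vertex form a subtree. All hold, so the decomposition is valid with width 4 − 1 = 3.

Yes; width 3.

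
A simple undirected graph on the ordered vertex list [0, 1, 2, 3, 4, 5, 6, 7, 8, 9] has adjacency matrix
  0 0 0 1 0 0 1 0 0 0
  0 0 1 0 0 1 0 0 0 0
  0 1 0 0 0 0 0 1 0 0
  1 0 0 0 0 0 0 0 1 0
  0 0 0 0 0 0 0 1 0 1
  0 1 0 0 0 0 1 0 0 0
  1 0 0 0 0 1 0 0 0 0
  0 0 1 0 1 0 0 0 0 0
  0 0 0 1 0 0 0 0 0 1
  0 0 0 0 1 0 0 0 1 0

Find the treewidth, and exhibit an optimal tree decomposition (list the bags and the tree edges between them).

The largest bag has 3 vertices, giving width 2; this decomposition certifies tw(G) ≤ 2. The edges 8–9–4–7–2–1–5–6–0–3–8 form a cycle, so G is not a tree and its treewidth is at least 2. Therefore the treewidth is 2.

Treewidth 2.
One optimal decomposition is:
Bags: B1 = {4, 8, 9}  B2 = {4, 7, 8}  B3 = {2, 7, 8}  B4 = {1, 2, 8}  B5 = {1, 5, 8}  B6 = {5, 6, 8}  B7 = {0, 6, 8}  B8 = {0, 3, 8}
Tree: B1–B2, B2–B3, B3–B4, B4–B5, B5–B6, B6–B7, B7–B8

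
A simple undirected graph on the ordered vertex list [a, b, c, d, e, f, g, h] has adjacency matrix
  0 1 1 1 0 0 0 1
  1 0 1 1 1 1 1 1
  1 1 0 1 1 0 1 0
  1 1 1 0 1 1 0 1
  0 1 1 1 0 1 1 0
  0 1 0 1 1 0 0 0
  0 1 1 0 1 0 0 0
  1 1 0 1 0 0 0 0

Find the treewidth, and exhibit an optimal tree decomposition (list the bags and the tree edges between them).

Each bag holds 4 vertices, so the decomposition has width 3, which upper-bounds the treewidth. On the other hand G contains the 4-clique {a, b, d, h}. A clique must lie in a single bag of any decomposition, so no decomposition can have width below 3. Therefore the treewidth is 3.

Treewidth 3.
Bags: B1 = {b, c, d, e}  B2 = {a, b, c, d}  B3 = {a, b, d, h}  B4 = {b, d, e, f}  B5 = {b, c, e, g}
Tree: B1–B2, B2–B3, B1–B4, B1–B5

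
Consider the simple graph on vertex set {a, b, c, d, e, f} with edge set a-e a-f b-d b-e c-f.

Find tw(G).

1

A width-1 tree decomposition is:
Bags: B1 = {b, d}  B2 = {b, e}  B3 = {a, e}  B4 = {a, f}  B5 = {c, f}
Tree: B1–B2, B2–B3, B3–B4, B4–B5
Each bag holds 2 vertices, so the decomposition has width 1, which upper-bounds the treewidth. Since G has at least one edge (e.g. d–b), it is not an edgeless graph, so tw(G) ≥ 1. Hence tw(G) = 1 exactly.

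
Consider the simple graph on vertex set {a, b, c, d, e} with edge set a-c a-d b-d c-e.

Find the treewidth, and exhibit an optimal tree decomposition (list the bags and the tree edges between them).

Treewidth 1.
Bags: B1 = {b, d}  B2 = {a, d}  B3 = {a, c}  B4 = {c, e}
Tree: B1–B2, B2–B3, B3–B4

The largest bag has 2 vertices, giving width 1; this decomposition certifies tw(G) ≤ 1. G has an edge, so its treewidth is at least 1. Therefore the treewidth is 1.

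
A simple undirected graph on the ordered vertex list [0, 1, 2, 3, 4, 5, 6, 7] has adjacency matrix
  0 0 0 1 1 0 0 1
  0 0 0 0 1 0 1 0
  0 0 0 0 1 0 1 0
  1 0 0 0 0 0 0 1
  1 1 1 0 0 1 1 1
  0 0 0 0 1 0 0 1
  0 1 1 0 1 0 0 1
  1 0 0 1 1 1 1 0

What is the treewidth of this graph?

A width-2 tree decomposition is:
Bags: B1 = {4, 5, 7}  B2 = {4, 6, 7}  B3 = {0, 4, 7}  B4 = {2, 4, 6}  B5 = {1, 4, 6}  B6 = {0, 3, 7}
Tree: B1–B2, B2–B3, B2–B4, B2–B5, B3–B6
Each bag holds 3 vertices, so the decomposition has width 2, which upper-bounds the treewidth. On the other hand G contains the 3-clique {0, 3, 7}. A clique must lie in a single bag of any decomposition, so no decomposition can have width below 2. Combining the bounds, tw(G) = 2.

2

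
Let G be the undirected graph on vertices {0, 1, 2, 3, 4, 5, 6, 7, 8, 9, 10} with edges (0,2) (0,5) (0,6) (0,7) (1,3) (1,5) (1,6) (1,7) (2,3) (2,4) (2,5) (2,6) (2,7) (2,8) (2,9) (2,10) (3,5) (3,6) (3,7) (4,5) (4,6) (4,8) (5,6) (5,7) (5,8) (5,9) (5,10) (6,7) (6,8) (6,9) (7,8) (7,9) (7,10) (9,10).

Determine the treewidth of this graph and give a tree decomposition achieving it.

Each bag holds 5 vertices, so the decomposition has width 4, which upper-bounds the treewidth. For the lower bound, the 5 vertices {1, 3, 5, 6, 7} are pairwise adjacent, and any tree decomposition puts a clique entirely inside one bag — forcing width ≥ 4. The upper and lower bounds meet at 4, so that is the treewidth.

Treewidth 4.
One optimal decomposition is:
Bags: B1 = {2, 5, 6, 7, 9}  B2 = {0, 2, 5, 6, 7}  B3 = {2, 3, 5, 6, 7}  B4 = {2, 5, 7, 9, 10}  B5 = {1, 3, 5, 6, 7}  B6 = {2, 5, 6, 7, 8}  B7 = {2, 4, 5, 6, 8}
Tree: B1–B2, B2–B3, B1–B4, B3–B5, B2–B6, B6–B7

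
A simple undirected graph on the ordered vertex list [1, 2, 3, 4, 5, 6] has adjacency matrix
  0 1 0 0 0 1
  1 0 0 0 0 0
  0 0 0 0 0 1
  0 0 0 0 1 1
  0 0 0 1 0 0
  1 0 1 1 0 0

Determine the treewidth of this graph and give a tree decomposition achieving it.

Treewidth 1.
One optimal decomposition is:
Bags: B1 = {4, 6}  B2 = {1, 6}  B3 = {3, 6}  B4 = {1, 2}  B5 = {4, 5}
Tree: B1–B2, B2–B3, B2–B4, B1–B5

The largest bag has 2 vertices, giving width 1; this decomposition certifies tw(G) ≤ 1. Any graph with an edge has treewidth ≥ 1, and G has the edge 6–4. The upper and lower bounds meet at 1, so that is the treewidth.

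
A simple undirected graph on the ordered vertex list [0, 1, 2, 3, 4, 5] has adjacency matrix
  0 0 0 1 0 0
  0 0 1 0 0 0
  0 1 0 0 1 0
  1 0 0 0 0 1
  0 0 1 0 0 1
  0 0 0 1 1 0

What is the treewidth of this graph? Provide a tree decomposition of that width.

Each bag holds 2 vertices, so the decomposition has width 1, which upper-bounds the treewidth. Any graph with an edge has treewidth ≥ 1, and G has the edge 0–3. Therefore the treewidth is 1.

Treewidth 1.
One such decomposition:
Bags: B1 = {0, 3}  B2 = {3, 5}  B3 = {4, 5}  B4 = {2, 4}  B5 = {1, 2}
Tree: B1–B2, B2–B3, B3–B4, B4–B5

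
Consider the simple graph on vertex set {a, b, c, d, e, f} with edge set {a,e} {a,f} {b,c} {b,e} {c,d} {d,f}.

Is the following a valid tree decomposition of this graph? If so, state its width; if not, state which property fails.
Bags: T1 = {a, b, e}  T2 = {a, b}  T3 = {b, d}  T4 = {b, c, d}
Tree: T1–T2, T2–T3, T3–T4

A tree decomposition must satisfy three properties: every vertex lies in some bag; for every edge, both endpoints lie together in some bag; and for every vertex, the bags containing it form a connected subtree. Here vertex f appears in no bag, so the decomposition is invalid.

No — vertex f appears in no bag.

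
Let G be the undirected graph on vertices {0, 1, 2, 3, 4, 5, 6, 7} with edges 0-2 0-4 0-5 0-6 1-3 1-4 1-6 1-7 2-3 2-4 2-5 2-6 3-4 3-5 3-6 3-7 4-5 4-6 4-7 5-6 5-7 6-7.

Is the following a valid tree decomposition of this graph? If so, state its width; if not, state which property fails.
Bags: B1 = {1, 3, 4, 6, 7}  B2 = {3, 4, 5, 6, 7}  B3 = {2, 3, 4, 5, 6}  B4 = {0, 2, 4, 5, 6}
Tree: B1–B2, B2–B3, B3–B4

Yes; width 4.

Checking the three conditions: (i) the bags cover all of {0, 1, 2, 3, 4, 5, 6, 7}; (ii) for each edge, some bag contains both endpoints; (iii) the bags containing any fixed vertex form a subtree. All hold, so the decomposition is valid with width 5 − 1 = 4.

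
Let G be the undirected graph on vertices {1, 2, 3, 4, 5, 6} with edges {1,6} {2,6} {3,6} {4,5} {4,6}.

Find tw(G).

A width-1 tree decomposition is:
Bags: B1 = {4, 6}  B2 = {2, 6}  B3 = {4, 5}  B4 = {1, 6}  B5 = {3, 6}
Tree: B1–B2, B1–B3, B2–B4, B2–B5
The largest bag has 2 vertices, giving width 1; this decomposition certifies tw(G) ≤ 1. G has an edge, so its treewidth is at least 1. The upper and lower bounds meet at 1, so that is the treewidth.

1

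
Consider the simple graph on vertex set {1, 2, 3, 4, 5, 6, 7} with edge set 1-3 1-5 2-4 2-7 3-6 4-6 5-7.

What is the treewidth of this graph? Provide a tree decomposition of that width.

Treewidth 2.
One optimal decomposition is:
Bags: B1 = {2, 4, 6}  B2 = {2, 6, 7}  B3 = {5, 6, 7}  B4 = {1, 5, 6}  B5 = {1, 3, 6}
Tree: B1–B2, B2–B3, B3–B4, B4–B5

Every bag has size at most 3, so the width is 3 − 1 = 2 and tw(G) ≤ 2. For the lower bound, G contains the cycle 6–4–2–7–5–1–3–6, so G is not a forest; only forests have treewidth ≤ 1, hence tw(G) ≥ 2. Therefore the treewidth is 2.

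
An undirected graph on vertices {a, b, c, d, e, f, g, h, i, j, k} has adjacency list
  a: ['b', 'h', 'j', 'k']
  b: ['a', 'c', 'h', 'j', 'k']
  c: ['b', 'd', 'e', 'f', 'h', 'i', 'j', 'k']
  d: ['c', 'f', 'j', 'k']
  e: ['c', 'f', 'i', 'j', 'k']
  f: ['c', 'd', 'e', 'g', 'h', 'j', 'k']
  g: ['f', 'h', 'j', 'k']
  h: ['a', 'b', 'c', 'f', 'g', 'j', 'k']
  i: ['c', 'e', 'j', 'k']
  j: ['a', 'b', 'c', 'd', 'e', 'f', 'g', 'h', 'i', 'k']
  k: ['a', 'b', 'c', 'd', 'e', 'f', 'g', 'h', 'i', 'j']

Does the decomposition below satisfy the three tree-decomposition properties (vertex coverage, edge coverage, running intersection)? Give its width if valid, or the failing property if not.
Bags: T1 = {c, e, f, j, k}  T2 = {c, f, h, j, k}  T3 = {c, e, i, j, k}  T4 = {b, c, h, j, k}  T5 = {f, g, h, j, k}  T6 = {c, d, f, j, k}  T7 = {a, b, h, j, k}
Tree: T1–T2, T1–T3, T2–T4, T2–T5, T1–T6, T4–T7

Yes; width 4.

Checking the three conditions: (i) the bags cover all of {a, b, c, d, e, f, g, h, i, j, k}; (ii) for each edge, some bag contains both endpoints; (iii) the bags containing any fixed vertex form a subtree. All hold, so the decomposition is valid with width 5 − 1 = 4.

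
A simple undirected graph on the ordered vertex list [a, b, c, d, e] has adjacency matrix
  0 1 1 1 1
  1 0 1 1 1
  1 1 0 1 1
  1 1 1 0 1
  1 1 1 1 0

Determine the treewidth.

4

A width-4 tree decomposition is:
Bags: B1 = {a, b, c, d, e}
Tree: (single bag)
A single bag containing all 5 vertices is trivially a valid decomposition of width 4. On the other hand G contains the 5-clique {a, b, c, d, e}. A clique must lie in a single bag of any decomposition, so no decomposition can have width below 4. The upper and lower bounds meet at 4, so that is the treewidth.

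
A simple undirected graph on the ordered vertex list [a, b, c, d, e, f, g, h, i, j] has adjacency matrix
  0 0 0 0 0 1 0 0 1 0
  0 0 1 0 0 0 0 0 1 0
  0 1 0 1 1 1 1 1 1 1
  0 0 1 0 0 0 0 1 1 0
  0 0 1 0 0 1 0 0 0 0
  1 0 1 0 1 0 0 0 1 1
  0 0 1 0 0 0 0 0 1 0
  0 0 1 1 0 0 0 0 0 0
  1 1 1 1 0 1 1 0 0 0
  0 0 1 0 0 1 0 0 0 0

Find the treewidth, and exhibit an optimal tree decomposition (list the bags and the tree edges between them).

Treewidth 2.
Bags: B1 = {c, f, i}  B2 = {c, d, i}  B3 = {a, f, i}  B4 = {c, d, h}  B5 = {c, g, i}  B6 = {b, c, i}  B7 = {c, f, j}  B8 = {c, e, f}
Tree: B1–B2, B1–B3, B2–B4, B1–B5, B2–B6, B1–B7, B1–B8

The largest bag has 3 vertices, giving width 2; this decomposition certifies tw(G) ≤ 2. Conversely, {c, f, j} is a clique of size 3, and the vertices of any clique must share a bag in every tree decomposition; so some bag has ≥ 3 vertices and tw(G) ≥ 2. Hence tw(G) = 2 exactly.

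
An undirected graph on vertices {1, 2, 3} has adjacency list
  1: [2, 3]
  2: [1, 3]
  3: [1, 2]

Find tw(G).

2

A width-2 tree decomposition is:
Bags: B1 = {1, 2, 3}
Tree: (single bag)
With just one bag of size 3, the width is 3 − 1 = 2, so tw(G) ≤ 2. Conversely, {1, 2, 3} is a clique of size 3, and the vertices of any clique must share a bag in every tree decomposition; so some bag has ≥ 3 vertices and tw(G) ≥ 2. Therefore the treewidth is 2.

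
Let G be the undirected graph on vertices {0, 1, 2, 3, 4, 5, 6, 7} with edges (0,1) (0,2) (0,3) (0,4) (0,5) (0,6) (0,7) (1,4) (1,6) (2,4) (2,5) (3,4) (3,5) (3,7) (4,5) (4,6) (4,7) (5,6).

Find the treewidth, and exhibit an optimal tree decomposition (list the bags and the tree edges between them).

Each bag holds 4 vertices, so the decomposition has width 3, which upper-bounds the treewidth. On the other hand G contains the 4-clique {0, 1, 4, 6}. A clique must lie in a single bag of any decomposition, so no decomposition can have width below 3. Combining the bounds, tw(G) = 3.

Treewidth 3.
One such decomposition:
Bags: B1 = {0, 3, 4, 5}  B2 = {0, 2, 4, 5}  B3 = {0, 4, 5, 6}  B4 = {0, 1, 4, 6}  B5 = {0, 3, 4, 7}
Tree: B1–B2, B1–B3, B3–B4, B1–B5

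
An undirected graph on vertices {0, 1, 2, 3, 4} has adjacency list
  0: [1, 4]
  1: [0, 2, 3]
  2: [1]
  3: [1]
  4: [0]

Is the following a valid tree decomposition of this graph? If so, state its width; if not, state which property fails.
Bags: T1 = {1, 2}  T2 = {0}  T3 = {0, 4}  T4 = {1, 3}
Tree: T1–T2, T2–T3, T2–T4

A tree decomposition must satisfy three properties: every vertex lies in some bag; for every edge, both endpoints lie together in some bag; and for every vertex, the bags containing it form a connected subtree. Here edge (1,0) lies in no bag, so the decomposition is invalid.

No — edge (1,0) lies in no bag.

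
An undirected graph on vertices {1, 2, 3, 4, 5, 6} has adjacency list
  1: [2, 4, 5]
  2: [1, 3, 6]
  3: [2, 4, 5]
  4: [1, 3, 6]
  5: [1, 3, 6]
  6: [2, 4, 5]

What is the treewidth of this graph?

A width-3 tree decomposition is:
Bags: B1 = {1, 3, 5, 6}  B2 = {1, 3, 4, 6}  B3 = {1, 2, 3, 6}
Tree: B1–B2, B2–B3
The largest bag has 4 vertices, giving width 3; this decomposition certifies tw(G) ≤ 3. For the lower bound: the 4 vertex sets {5,6}, {1,4}, {3}, {2} are disjoint, each induces a connected subgraph, and every pair is joined by at least one edge of G. Contracting each set to a single vertex therefore yields K_{4} as a minor, and since treewidth is minor-monotone, tw(G) ≥ tw(K_{4}) = 3. Hence tw(G) = 3 exactly.

3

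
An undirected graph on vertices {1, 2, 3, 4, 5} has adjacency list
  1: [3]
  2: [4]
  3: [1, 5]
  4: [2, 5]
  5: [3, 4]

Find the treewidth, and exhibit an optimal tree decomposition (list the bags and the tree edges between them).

The largest bag has 2 vertices, giving width 1; this decomposition certifies tw(G) ≤ 1. Since G has at least one edge (e.g. 2–4), it is not an edgeless graph, so tw(G) ≥ 1. Therefore the treewidth is 1.

Treewidth 1.
One such decomposition:
Bags: B1 = {2, 4}  B2 = {4, 5}  B3 = {3, 5}  B4 = {1, 3}
Tree: B1–B2, B2–B3, B3–B4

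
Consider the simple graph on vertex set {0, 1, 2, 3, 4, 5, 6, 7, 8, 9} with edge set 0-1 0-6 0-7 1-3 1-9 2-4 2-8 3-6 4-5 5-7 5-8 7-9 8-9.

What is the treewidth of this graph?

A width-2 tree decomposition is:
Bags: B1 = {0, 3, 6}  B2 = {0, 1, 3}  B3 = {0, 1, 7}  B4 = {1, 7, 9}  B5 = {5, 7, 9}  B6 = {5, 8, 9}  B7 = {4, 5, 8}  B8 = {2, 4, 8}
Tree: B1–B2, B2–B3, B3–B4, B4–B5, B5–B6, B6–B7, B7–B8
The largest bag has 3 vertices, giving width 2; this decomposition certifies tw(G) ≤ 2. Since 6–3–1–0–6 is a cycle in G, G is not acyclic. Forests are exactly the graphs of treewidth ≤ 1, so tw(G) ≥ 2. Hence tw(G) = 2 exactly.

2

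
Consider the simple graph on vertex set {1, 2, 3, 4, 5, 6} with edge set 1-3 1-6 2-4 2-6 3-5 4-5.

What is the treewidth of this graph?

2

A width-2 tree decomposition is:
Bags: B1 = {1, 2, 6}  B2 = {1, 2, 4}  B3 = {1, 4, 5}  B4 = {1, 3, 5}
Tree: B1–B2, B2–B3, B3–B4
The largest bag has 3 vertices, giving width 2; this decomposition certifies tw(G) ≤ 2. For the lower bound, G contains the cycle 1–6–2–4–5–3–1, so G is not a forest; only forests have treewidth ≤ 1, hence tw(G) ≥ 2. Therefore the treewidth is 2.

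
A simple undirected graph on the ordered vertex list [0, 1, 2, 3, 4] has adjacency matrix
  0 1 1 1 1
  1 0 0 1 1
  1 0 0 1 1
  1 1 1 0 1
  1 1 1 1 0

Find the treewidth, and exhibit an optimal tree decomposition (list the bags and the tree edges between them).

Treewidth 3.
Bags: B1 = {0, 1, 3, 4}  B2 = {0, 2, 3, 4}
Tree: B1–B2

The largest bag has 4 vertices, giving width 3; this decomposition certifies tw(G) ≤ 3. On the other hand G contains the 4-clique {0, 1, 3, 4}. A clique must lie in a single bag of any decomposition, so no decomposition can have width below 3. The upper and lower bounds meet at 3, so that is the treewidth.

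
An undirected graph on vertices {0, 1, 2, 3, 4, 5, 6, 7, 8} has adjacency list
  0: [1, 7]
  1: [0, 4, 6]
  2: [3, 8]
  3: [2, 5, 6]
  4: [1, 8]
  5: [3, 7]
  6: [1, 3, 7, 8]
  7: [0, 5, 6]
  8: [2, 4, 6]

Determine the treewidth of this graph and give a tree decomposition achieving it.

Treewidth 3.
Bags: B1 = {1, 2, 4, 8}  B2 = {1, 2, 6, 8}  B3 = {1, 2, 3, 6}  B4 = {0, 1, 3, 6}  B5 = {0, 3, 6, 7}  B6 = {0, 3, 5, 7}
Tree: B1–B2, B2–B3, B3–B4, B4–B5, B5–B6

Every bag has size at most 4, so the width is 4 − 1 = 3 and tw(G) ≤ 3. For the lower bound: the 4 vertex sets {2,4,8}, {1}, {6}, {0,3,5,7} are disjoint, each induces a connected subgraph, and every pair is joined by at least one edge of G. Contracting each set to a single vertex therefore yields K_{4} as a minor, and since treewidth is minor-monotone, tw(G) ≥ tw(K_{4}) = 3. The upper and lower bounds meet at 3, so that is the treewidth.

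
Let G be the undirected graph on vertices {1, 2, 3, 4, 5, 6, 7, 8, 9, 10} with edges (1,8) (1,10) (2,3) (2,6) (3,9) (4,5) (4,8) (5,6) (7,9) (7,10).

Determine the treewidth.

A width-2 tree decomposition is:
Bags: B1 = {1, 4, 8}  B2 = {1, 4, 5}  B3 = {1, 5, 6}  B4 = {1, 2, 6}  B5 = {1, 2, 3}  B6 = {1, 3, 9}  B7 = {1, 7, 9}  B8 = {1, 7, 10}
Tree: B1–B2, B2–B3, B3–B4, B4–B5, B5–B6, B6–B7, B7–B8
Every bag has size at most 3, so the width is 3 − 1 = 2 and tw(G) ≤ 2. For the lower bound, G contains the cycle 1–8–4–5–6–2–3–9–7–10–1, so G is not a forest; only forests have treewidth ≤ 1, hence tw(G) ≥ 2. The upper and lower bounds meet at 2, so that is the treewidth.

2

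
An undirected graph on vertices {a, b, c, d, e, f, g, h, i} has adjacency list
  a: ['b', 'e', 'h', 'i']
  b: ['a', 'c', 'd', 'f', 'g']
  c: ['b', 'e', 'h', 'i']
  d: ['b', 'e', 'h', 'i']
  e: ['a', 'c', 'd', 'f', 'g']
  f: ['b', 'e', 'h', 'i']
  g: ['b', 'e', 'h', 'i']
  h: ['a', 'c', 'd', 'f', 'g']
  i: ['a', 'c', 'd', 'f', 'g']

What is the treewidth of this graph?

A width-4 tree decomposition is:
Bags: B1 = {b, e, f, h, i}  B2 = {a, b, e, h, i}  B3 = {b, c, e, h, i}  B4 = {b, e, g, h, i}  B5 = {b, d, e, h, i}
Tree: B1–B2, B2–B3, B3–B4, B4–B5
Every bag has size at most 5, so the width is 5 − 1 = 4 and tw(G) ≤ 4. For the lower bound: the 5 vertex sets {f,i}, {a,h}, {c,e}, {b}, {g} are disjoint, each induces a connected subgraph, and every pair is joined by at least one edge of G. Contracting each set to a single vertex therefore yields K_{5} as a minor, and since treewidth is minor-monotone, tw(G) ≥ tw(K_{5}) = 4. The upper and lower bounds meet at 4, so that is the treewidth.

4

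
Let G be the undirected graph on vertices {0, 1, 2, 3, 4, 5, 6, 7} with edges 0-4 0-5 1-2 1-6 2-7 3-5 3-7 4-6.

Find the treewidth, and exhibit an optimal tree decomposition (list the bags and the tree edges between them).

Each bag holds 3 vertices, so the decomposition has width 2, which upper-bounds the treewidth. For the lower bound, G contains the cycle 5–0–4–6–1–2–7–3–5, so G is not a forest; only forests have treewidth ≤ 1, hence tw(G) ≥ 2. Hence tw(G) = 2 exactly.

Treewidth 2.
One optimal decomposition is:
Bags: B1 = {0, 4, 5}  B2 = {4, 5, 6}  B3 = {1, 5, 6}  B4 = {1, 2, 5}  B5 = {2, 5, 7}  B6 = {3, 5, 7}
Tree: B1–B2, B2–B3, B3–B4, B4–B5, B5–B6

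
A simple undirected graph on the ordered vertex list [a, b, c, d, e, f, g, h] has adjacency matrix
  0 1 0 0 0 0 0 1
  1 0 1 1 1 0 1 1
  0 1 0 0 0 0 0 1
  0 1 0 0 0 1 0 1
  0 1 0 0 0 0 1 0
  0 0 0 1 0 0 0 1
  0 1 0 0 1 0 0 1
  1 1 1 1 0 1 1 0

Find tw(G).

A width-2 tree decomposition is:
Bags: B1 = {b, c, h}  B2 = {b, g, h}  B3 = {b, d, h}  B4 = {d, f, h}  B5 = {b, e, g}  B6 = {a, b, h}
Tree: B1–B2, B1–B3, B3–B4, B2–B5, B1–B6
Each bag holds 3 vertices, so the decomposition has width 2, which upper-bounds the treewidth. Conversely, {b, e, g} is a clique of size 3, and the vertices of any clique must share a bag in every tree decomposition; so some bag has ≥ 3 vertices and tw(G) ≥ 2. Therefore the treewidth is 2.

2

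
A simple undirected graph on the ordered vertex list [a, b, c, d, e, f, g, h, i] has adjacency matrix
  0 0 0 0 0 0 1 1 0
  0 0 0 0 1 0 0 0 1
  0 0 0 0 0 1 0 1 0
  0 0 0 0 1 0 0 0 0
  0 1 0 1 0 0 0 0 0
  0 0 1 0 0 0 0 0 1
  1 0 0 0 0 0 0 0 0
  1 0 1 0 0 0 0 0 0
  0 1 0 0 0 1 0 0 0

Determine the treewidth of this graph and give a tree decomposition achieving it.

Each bag holds 2 vertices, so the decomposition has width 1, which upper-bounds the treewidth. Any graph with an edge has treewidth ≥ 1, and G has the edge g–a. Combining the bounds, tw(G) = 1.

Treewidth 1.
Bags: B1 = {a, g}  B2 = {a, h}  B3 = {c, h}  B4 = {c, f}  B5 = {f, i}  B6 = {b, i}  B7 = {b, e}  B8 = {d, e}
Tree: B1–B2, B2–B3, B3–B4, B4–B5, B5–B6, B6–B7, B7–B8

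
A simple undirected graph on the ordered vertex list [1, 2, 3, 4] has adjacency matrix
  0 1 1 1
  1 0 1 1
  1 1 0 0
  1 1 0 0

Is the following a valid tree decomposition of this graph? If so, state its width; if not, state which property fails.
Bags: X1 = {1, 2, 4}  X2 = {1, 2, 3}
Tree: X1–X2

Checking the three conditions: (i) the bags cover all of {1, 2, 3, 4}; (ii) for each edge, some bag contains both endpoints; (iii) the bags containing any fixed vertex form a subtree. All hold, so the decomposition is valid with width 3 − 1 = 2.

Yes; width 2.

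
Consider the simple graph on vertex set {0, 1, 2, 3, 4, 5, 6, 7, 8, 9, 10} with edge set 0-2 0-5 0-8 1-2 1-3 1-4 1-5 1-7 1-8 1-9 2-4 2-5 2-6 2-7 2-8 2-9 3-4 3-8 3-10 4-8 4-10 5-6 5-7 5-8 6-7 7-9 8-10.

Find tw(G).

A width-3 tree decomposition is:
Bags: B1 = {1, 2, 5, 8}  B2 = {1, 2, 5, 7}  B3 = {2, 5, 6, 7}  B4 = {1, 2, 4, 8}  B5 = {0, 2, 5, 8}  B6 = {1, 3, 4, 8}  B7 = {1, 2, 7, 9}  B8 = {3, 4, 8, 10}
Tree: B1–B2, B2–B3, B1–B4, B1–B5, B4–B6, B2–B7, B6–B8
The largest bag has 4 vertices, giving width 3; this decomposition certifies tw(G) ≤ 3. Conversely, {3, 4, 8, 10} is a clique of size 4, and the vertices of any clique must share a bag in every tree decomposition; so some bag has ≥ 4 vertices and tw(G) ≥ 3. The upper and lower bounds meet at 3, so that is the treewidth.

3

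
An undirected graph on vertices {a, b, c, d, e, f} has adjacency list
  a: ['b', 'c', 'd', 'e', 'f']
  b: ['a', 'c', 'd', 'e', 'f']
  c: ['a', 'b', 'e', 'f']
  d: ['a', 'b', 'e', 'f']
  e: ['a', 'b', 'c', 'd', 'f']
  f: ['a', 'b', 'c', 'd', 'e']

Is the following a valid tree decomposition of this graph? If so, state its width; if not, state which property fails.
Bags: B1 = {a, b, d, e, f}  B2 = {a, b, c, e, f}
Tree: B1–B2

Vertex coverage: the bags together contain {a, b, c, d, e, f}, the full vertex set. Edge coverage: each edge of G has both endpoints in at least one bag. Running intersection: for every vertex, the bags containing it form a connected subtree. All three properties hold, so this is a valid tree decomposition of width max|bag| − 1 = 4, and hence tw(G) ≤ 4.

Yes; width 4.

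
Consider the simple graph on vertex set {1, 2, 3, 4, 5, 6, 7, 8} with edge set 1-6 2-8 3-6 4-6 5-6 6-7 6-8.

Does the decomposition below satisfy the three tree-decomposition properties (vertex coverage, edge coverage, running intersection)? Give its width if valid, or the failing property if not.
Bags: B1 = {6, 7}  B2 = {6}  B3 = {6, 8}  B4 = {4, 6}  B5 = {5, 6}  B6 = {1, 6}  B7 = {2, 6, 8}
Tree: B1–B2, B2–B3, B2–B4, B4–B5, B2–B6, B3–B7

No — vertex 3 appears in no bag.

A tree decomposition must satisfy three properties: every vertex lies in some bag; for every edge, both endpoints lie together in some bag; and for every vertex, the bags containing it form a connected subtree. Here vertex 3 appears in no bag, so the decomposition is invalid.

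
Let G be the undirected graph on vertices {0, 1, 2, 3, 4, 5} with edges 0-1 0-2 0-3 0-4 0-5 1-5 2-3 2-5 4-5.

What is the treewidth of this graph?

2

A width-2 tree decomposition is:
Bags: B1 = {0, 4, 5}  B2 = {0, 2, 5}  B3 = {0, 1, 5}  B4 = {0, 2, 3}
Tree: B1–B2, B1–B3, B2–B4
Each bag holds 3 vertices, so the decomposition has width 2, which upper-bounds the treewidth. On the other hand G contains the 3-clique {0, 2, 3}. A clique must lie in a single bag of any decomposition, so no decomposition can have width below 2. Therefore the treewidth is 2.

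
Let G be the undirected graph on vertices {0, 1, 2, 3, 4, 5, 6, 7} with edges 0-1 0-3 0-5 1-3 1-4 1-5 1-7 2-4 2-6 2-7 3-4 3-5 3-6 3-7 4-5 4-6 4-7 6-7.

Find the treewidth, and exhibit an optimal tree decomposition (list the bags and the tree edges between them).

Treewidth 3.
Bags: B1 = {2, 4, 6, 7}  B2 = {3, 4, 6, 7}  B3 = {1, 3, 4, 7}  B4 = {1, 3, 4, 5}  B5 = {0, 1, 3, 5}
Tree: B1–B2, B2–B3, B3–B4, B4–B5

Each bag holds 4 vertices, so the decomposition has width 3, which upper-bounds the treewidth. Conversely, {2, 4, 6, 7} is a clique of size 4, and the vertices of any clique must share a bag in every tree decomposition; so some bag has ≥ 4 vertices and tw(G) ≥ 3. The upper and lower bounds meet at 3, so that is the treewidth.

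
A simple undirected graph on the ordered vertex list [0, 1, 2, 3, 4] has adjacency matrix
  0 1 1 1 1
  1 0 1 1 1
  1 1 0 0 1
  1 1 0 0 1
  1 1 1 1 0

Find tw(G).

A width-3 tree decomposition is:
Bags: B1 = {0, 1, 3, 4}  B2 = {0, 1, 2, 4}
Tree: B1–B2
Every bag has size at most 4, so the width is 4 − 1 = 3 and tw(G) ≤ 3. On the other hand G contains the 4-clique {0, 1, 2, 4}. A clique must lie in a single bag of any decomposition, so no decomposition can have width below 3. Hence tw(G) = 3 exactly.

3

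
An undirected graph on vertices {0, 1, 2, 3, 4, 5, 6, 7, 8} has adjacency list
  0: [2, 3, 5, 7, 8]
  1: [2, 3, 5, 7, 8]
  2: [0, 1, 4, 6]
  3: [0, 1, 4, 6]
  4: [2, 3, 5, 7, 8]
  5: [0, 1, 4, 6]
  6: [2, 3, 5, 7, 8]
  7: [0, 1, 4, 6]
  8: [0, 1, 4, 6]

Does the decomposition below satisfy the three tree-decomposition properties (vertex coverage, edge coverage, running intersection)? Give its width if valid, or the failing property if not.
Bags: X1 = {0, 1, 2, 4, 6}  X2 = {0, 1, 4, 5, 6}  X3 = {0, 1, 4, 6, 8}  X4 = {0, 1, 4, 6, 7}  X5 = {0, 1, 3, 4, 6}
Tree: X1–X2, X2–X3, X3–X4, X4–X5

Yes; width 4.

Every vertex of G appears in some bag (union = {0, 1, 2, 3, 4, 5, 6, 7, 8}); every edge is covered by a bag; and for each vertex v the set of bags containing v is connected in the bag tree. The decomposition is therefore valid. The largest bag has 5 vertices, so the width is 4.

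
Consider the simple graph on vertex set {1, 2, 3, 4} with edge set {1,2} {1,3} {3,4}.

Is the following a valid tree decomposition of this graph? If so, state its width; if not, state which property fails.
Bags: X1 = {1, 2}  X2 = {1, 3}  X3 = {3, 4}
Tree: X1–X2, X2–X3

Yes; width 1.

Every vertex of G appears in some bag (union = {1, 2, 3, 4}); every edge is covered by a bag; and for each vertex v the set of bags containing v is connected in the bag tree. The decomposition is therefore valid. The largest bag has 2 vertices, so the width is 1.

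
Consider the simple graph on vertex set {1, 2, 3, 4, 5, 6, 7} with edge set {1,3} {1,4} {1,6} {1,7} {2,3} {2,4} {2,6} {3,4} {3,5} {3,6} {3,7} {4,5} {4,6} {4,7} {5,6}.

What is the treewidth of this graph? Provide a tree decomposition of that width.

Treewidth 3.
One such decomposition:
Bags: B1 = {3, 4, 5, 6}  B2 = {1, 3, 4, 6}  B3 = {2, 3, 4, 6}  B4 = {1, 3, 4, 7}
Tree: B1–B2, B2–B3, B2–B4

Each bag holds 4 vertices, so the decomposition has width 3, which upper-bounds the treewidth. For the lower bound, the 4 vertices {1, 3, 4, 6} are pairwise adjacent, and any tree decomposition puts a clique entirely inside one bag — forcing width ≥ 3. Therefore the treewidth is 3.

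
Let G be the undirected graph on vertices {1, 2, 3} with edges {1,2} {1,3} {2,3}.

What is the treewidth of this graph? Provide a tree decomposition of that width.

Treewidth 2.
Bags: B1 = {1, 2, 3}
Tree: (single bag)

With just one bag of size 3, the width is 3 − 1 = 2, so tw(G) ≤ 2. For the lower bound, the 3 vertices {1, 2, 3} are pairwise adjacent, and any tree decomposition puts a clique entirely inside one bag — forcing width ≥ 2. Combining the bounds, tw(G) = 2.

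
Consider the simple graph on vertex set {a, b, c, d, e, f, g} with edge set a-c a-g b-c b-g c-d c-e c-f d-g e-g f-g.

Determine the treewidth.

A width-2 tree decomposition is:
Bags: B1 = {a, c, g}  B2 = {c, d, g}  B3 = {c, e, g}  B4 = {c, f, g}  B5 = {b, c, g}
Tree: B1–B2, B2–B3, B3–B4, B4–B5
The largest bag has 3 vertices, giving width 2; this decomposition certifies tw(G) ≤ 2. The edges c–a–g–d–c form a cycle, so G is not a tree and its treewidth is at least 2. The upper and lower bounds meet at 2, so that is the treewidth.

2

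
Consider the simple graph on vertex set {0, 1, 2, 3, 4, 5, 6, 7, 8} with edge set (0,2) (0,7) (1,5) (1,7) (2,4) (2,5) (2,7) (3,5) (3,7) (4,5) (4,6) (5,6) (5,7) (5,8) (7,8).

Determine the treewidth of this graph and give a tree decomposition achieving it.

Treewidth 2.
One optimal decomposition is:
Bags: B1 = {3, 5, 7}  B2 = {2, 5, 7}  B3 = {5, 7, 8}  B4 = {2, 4, 5}  B5 = {1, 5, 7}  B6 = {0, 2, 7}  B7 = {4, 5, 6}
Tree: B1–B2, B2–B3, B2–B4, B3–B5, B2–B6, B4–B7

Each bag holds 3 vertices, so the decomposition has width 2, which upper-bounds the treewidth. Conversely, {0, 2, 7} is a clique of size 3, and the vertices of any clique must share a bag in every tree decomposition; so some bag has ≥ 3 vertices and tw(G) ≥ 2. Therefore the treewidth is 2.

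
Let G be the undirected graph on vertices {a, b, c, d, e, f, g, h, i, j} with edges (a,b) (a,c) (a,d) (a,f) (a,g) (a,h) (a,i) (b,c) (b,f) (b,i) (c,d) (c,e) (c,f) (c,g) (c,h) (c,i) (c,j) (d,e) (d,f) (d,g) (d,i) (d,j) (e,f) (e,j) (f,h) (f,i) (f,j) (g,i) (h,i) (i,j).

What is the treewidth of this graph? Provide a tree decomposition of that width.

The largest bag has 5 vertices, giving width 4; this decomposition certifies tw(G) ≤ 4. Conversely, {a, c, d, g, i} is a clique of size 5, and the vertices of any clique must share a bag in every tree decomposition; so some bag has ≥ 5 vertices and tw(G) ≥ 4. Combining the bounds, tw(G) = 4.

Treewidth 4.
Bags: B1 = {a, c, d, f, i}  B2 = {c, d, f, i, j}  B3 = {c, d, e, f, j}  B4 = {a, c, f, h, i}  B5 = {a, c, d, g, i}  B6 = {a, b, c, f, i}
Tree: B1–B2, B2–B3, B1–B4, B1–B5, B1–B6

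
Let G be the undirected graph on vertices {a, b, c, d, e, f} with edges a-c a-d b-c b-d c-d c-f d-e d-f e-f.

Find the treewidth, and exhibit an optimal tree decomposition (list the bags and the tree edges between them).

Every bag has size at most 3, so the width is 3 − 1 = 2 and tw(G) ≤ 2. On the other hand G contains the 3-clique {d, e, f}. A clique must lie in a single bag of any decomposition, so no decomposition can have width below 2. The upper and lower bounds meet at 2, so that is the treewidth.

Treewidth 2.
One such decomposition:
Bags: B1 = {a, c, d}  B2 = {c, d, f}  B3 = {b, c, d}  B4 = {d, e, f}
Tree: B1–B2, B2–B3, B2–B4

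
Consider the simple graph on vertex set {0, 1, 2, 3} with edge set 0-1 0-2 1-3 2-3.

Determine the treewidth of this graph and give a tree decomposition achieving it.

Treewidth 2.
One such decomposition:
Bags: B1 = {0, 2, 3}  B2 = {0, 1, 3}
Tree: B1–B2

Every bag has size at most 3, so the width is 3 − 1 = 2 and tw(G) ≤ 2. The edges 3–2–0–1–3 form a cycle, so G is not a tree and its treewidth is at least 2. The upper and lower bounds meet at 2, so that is the treewidth.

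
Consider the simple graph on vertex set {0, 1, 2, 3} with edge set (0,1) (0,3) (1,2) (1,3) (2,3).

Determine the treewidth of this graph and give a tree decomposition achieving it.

Treewidth 2.
Bags: B1 = {0, 1, 3}  B2 = {1, 2, 3}
Tree: B1–B2

Every bag has size at most 3, so the width is 3 − 1 = 2 and tw(G) ≤ 2. For the lower bound, the 3 vertices {0, 1, 3} are pairwise adjacent, and any tree decomposition puts a clique entirely inside one bag — forcing width ≥ 2. Combining the bounds, tw(G) = 2.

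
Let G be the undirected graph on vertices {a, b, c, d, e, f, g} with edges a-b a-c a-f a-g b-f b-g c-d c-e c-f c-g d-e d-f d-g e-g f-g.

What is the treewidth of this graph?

A width-3 tree decomposition is:
Bags: B1 = {c, d, e, g}  B2 = {c, d, f, g}  B3 = {a, c, f, g}  B4 = {a, b, f, g}
Tree: B1–B2, B2–B3, B3–B4
Every bag has size at most 4, so the width is 4 − 1 = 3 and tw(G) ≤ 3. Conversely, {c, d, e, g} is a clique of size 4, and the vertices of any clique must share a bag in every tree decomposition; so some bag has ≥ 4 vertices and tw(G) ≥ 3. The upper and lower bounds meet at 3, so that is the treewidth.

3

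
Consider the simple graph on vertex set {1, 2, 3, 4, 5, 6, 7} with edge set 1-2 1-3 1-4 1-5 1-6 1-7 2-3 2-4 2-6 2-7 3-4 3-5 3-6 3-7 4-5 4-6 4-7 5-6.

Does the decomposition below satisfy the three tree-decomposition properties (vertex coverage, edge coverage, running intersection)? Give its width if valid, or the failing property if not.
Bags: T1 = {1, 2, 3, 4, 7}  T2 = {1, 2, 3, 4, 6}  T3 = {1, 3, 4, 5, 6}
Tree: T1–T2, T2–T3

Checking the three conditions: (i) the bags cover all of {1, 2, 3, 4, 5, 6, 7}; (ii) for each edge, some bag contains both endpoints; (iii) the bags containing any fixed vertex form a subtree. All hold, so the decomposition is valid with width 5 − 1 = 4.

Yes; width 4.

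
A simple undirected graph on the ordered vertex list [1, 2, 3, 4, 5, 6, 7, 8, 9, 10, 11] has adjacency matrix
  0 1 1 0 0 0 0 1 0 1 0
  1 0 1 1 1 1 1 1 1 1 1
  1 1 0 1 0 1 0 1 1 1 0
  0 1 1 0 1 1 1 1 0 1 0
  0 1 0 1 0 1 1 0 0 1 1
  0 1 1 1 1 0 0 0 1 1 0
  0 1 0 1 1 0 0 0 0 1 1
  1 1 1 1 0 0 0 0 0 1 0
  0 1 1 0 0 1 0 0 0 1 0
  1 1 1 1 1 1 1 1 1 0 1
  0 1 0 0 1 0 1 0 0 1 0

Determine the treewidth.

4

A width-4 tree decomposition is:
Bags: B1 = {2, 3, 4, 6, 10}  B2 = {2, 4, 5, 6, 10}  B3 = {2, 3, 4, 8, 10}  B4 = {2, 3, 6, 9, 10}  B5 = {1, 2, 3, 8, 10}  B6 = {2, 4, 5, 7, 10}  B7 = {2, 5, 7, 10, 11}
Tree: B1–B2, B1–B3, B1–B4, B3–B5, B2–B6, B6–B7
The largest bag has 5 vertices, giving width 4; this decomposition certifies tw(G) ≤ 4. Conversely, {2, 5, 7, 10, 11} is a clique of size 5, and the vertices of any clique must share a bag in every tree decomposition; so some bag has ≥ 5 vertices and tw(G) ≥ 4. Hence tw(G) = 4 exactly.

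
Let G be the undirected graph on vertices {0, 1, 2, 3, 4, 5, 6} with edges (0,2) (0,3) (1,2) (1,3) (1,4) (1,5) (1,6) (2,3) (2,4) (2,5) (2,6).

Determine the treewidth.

2

A width-2 tree decomposition is:
Bags: B1 = {1, 2, 3}  B2 = {1, 2, 5}  B3 = {1, 2, 6}  B4 = {0, 2, 3}  B5 = {1, 2, 4}
Tree: B1–B2, B2–B3, B1–B4, B3–B5
Every bag has size at most 3, so the width is 3 − 1 = 2 and tw(G) ≤ 2. For the lower bound, the 3 vertices {0, 2, 3} are pairwise adjacent, and any tree decomposition puts a clique entirely inside one bag — forcing width ≥ 2. Therefore the treewidth is 2.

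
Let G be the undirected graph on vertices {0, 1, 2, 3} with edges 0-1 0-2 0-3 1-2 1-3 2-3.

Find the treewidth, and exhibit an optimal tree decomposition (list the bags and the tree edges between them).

Treewidth 3.
One optimal decomposition is:
Bags: B1 = {0, 1, 2, 3}
Tree: (single bag)

A single bag containing all 4 vertices is trivially a valid decomposition of width 3. On the other hand G contains the 4-clique {0, 1, 2, 3}. A clique must lie in a single bag of any decomposition, so no decomposition can have width below 3. Therefore the treewidth is 3.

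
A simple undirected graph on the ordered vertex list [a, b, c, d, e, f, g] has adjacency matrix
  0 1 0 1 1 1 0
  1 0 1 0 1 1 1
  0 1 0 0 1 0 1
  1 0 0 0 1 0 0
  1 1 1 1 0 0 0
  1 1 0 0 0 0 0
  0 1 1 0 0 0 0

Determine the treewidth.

2

A width-2 tree decomposition is:
Bags: B1 = {a, b, e}  B2 = {a, b, f}  B3 = {b, c, e}  B4 = {b, c, g}  B5 = {a, d, e}
Tree: B1–B2, B1–B3, B3–B4, B1–B5
Each bag holds 3 vertices, so the decomposition has width 2, which upper-bounds the treewidth. On the other hand G contains the 3-clique {a, d, e}. A clique must lie in a single bag of any decomposition, so no decomposition can have width below 2. Therefore the treewidth is 2.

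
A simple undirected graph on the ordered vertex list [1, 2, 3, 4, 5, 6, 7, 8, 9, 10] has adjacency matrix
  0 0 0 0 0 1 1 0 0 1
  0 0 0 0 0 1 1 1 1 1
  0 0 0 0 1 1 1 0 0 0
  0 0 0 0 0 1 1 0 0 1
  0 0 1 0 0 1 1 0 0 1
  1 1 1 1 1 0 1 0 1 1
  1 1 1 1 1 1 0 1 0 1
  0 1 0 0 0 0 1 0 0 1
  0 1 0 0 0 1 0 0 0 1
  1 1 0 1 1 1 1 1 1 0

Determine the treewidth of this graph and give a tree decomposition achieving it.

The largest bag has 4 vertices, giving width 3; this decomposition certifies tw(G) ≤ 3. On the other hand G contains the 4-clique {2, 7, 8, 10}. A clique must lie in a single bag of any decomposition, so no decomposition can have width below 3. Hence tw(G) = 3 exactly.

Treewidth 3.
Bags: B1 = {5, 6, 7, 10}  B2 = {1, 6, 7, 10}  B3 = {3, 5, 6, 7}  B4 = {2, 6, 7, 10}  B5 = {2, 7, 8, 10}  B6 = {4, 6, 7, 10}  B7 = {2, 6, 9, 10}
Tree: B1–B2, B1–B3, B2–B4, B4–B5, B2–B6, B4–B7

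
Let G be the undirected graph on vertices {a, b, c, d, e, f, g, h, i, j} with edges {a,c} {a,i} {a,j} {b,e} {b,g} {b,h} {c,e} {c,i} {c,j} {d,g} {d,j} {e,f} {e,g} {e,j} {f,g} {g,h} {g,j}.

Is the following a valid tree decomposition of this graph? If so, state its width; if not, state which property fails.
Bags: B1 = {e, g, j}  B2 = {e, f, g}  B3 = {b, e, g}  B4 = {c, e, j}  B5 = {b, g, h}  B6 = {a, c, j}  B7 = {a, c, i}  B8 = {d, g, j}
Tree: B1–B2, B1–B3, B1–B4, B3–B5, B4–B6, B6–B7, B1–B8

Checking the three conditions: (i) the bags cover all of {a, b, c, d, e, f, g, h, i, j}; (ii) for each edge, some bag contains both endpoints; (iii) the bags containing any fixed vertex form a subtree. All hold, so the decomposition is valid with width 3 − 1 = 2.

Yes; width 2.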